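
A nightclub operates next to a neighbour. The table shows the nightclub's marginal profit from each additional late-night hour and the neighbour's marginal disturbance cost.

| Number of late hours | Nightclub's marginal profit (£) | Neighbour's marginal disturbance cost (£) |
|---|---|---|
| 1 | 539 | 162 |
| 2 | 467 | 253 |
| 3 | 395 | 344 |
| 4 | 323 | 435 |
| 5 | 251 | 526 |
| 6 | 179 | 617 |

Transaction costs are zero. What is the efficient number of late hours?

Bargaining reaches the level where marginal profit last exceeds marginal disturbance cost.
That holds through level 3 (395 ≥ 344) but not at 4 (323 < 435).

3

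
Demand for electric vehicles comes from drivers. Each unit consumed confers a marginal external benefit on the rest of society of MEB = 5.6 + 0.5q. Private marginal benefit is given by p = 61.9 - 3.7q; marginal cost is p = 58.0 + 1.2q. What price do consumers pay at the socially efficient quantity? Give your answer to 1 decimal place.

P = 53.9

Social marginal benefit = demand + MEB = 67.5 - 3.2q.
Set SMB = MC: 67.5 - 3.2q = 58.0 + 1.2q → q* = 2.1591.
Consumer price on the demand curve at q*: 61.9 − 3.7×2.1591 = 53.9113.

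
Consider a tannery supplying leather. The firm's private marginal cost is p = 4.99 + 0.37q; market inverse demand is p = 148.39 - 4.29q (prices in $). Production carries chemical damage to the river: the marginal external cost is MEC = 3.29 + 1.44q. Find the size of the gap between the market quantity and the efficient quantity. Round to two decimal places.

Market equilibrium (private): 4.99 + 0.37q = 148.39 - 4.29q → q_m = 30.7725.
Social marginal cost = private MC + MEC = 8.28 + 1.81q.
Set SMC = demand: 8.28 + 1.81q = 148.39 - 4.29q → q* = 22.9689.
Gap = |30.7725 − 22.9689| = 7.8036.

7.80 units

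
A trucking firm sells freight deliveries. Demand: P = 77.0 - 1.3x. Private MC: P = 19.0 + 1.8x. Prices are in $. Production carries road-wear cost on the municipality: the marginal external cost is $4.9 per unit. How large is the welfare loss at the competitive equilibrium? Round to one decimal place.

DWL = $3.9

Market equilibrium (private): 19.0 + 1.8x = 77.0 - 1.3x → x_m = 18.7097.
Social marginal cost = private MC + MEC = 23.9 + 1.8x.
Set SMC = demand: 23.9 + 1.8x = 77.0 - 1.3x → x* = 17.1290.
The welfare-loss triangle has base |x_m − x*| and height MEC(x_m) (the vertical gap between SMC and demand is zero at x* and MEC at x_m).
DWL = ½ × 1.5807 × 4.9000 = 3.8727.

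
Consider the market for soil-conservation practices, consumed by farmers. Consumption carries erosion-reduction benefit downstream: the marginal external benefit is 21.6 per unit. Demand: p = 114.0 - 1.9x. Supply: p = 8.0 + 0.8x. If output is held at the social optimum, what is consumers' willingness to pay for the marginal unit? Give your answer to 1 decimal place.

P = 24.2

Social marginal benefit = demand + MEB = 135.6 - 1.9x.
Set SMB = MC: 135.6 - 1.9x = 8.0 + 0.8x → x* = 47.2593.
Consumer price on the demand curve at x*: 114.0 − 1.9×47.2593 = 24.2073.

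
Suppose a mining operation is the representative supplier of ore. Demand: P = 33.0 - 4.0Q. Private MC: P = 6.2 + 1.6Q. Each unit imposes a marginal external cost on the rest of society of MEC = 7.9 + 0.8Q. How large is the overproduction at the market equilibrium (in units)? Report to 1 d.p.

Market equilibrium (private): 6.2 + 1.6Q = 33.0 - 4.0Q → Q_m = 4.7857.
Social marginal cost = private MC + MEC = 14.1 + 2.4Q.
Set SMC = demand: 14.1 + 2.4Q = 33.0 - 4.0Q → Q* = 2.9531.
Gap = |4.7857 − 2.9531| = 1.8326.

1.8 units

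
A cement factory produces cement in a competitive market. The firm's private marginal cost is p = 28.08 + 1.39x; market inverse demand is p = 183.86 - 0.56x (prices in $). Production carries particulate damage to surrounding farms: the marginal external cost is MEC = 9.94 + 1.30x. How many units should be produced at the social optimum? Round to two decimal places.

Social marginal cost = private MC + MEC = 38.02 + 2.69x.
Set SMC = demand: 38.02 + 2.69x = 183.86 - 0.56x → x* = 44.8738.

x* = 44.87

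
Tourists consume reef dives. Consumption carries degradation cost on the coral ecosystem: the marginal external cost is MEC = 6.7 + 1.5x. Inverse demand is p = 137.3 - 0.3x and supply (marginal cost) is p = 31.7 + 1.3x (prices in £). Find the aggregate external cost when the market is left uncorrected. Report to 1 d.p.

Market equilibrium (private): 31.7 + 1.3x = 137.3 - 0.3x → x_m = 66.0000.
Total external cost = ∫₀^{x_m} (6.7 + 1.5x) dx = 6.7×66.0000 + ½×1.5×66.0000² = 3709.2000.

£3709.2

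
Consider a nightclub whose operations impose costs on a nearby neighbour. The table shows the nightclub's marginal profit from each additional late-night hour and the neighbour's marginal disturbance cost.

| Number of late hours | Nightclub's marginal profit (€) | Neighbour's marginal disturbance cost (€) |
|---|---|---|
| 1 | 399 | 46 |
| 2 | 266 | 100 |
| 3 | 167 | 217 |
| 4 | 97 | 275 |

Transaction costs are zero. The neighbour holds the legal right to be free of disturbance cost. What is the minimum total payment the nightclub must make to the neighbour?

€146

Efficient level: marginal profit ≥ marginal disturbance cost through level 2, so k* = 2.
With the neighbour holding the right, the nightclub must at least compensate total damage at k*: 46 + 100 = 146.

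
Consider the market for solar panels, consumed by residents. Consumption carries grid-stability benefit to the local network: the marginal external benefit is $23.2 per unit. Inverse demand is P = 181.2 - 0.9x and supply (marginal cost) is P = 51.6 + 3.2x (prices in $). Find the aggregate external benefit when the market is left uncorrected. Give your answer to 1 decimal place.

Market equilibrium (private): 51.6 + 3.2x = 181.2 - 0.9x → x_m = 31.6098.
Total external benefit = MEB × x_m = 23.2 × 31.6098 = 733.3474.

$733.3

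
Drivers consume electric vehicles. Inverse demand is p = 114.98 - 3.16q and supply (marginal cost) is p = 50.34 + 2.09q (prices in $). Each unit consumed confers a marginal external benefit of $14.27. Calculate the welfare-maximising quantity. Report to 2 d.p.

q* = 15.03

Social marginal benefit = demand + MEB = 129.25 - 3.16q.
Set SMB = MC: 129.25 - 3.16q = 50.34 + 2.09q → q* = 15.0305.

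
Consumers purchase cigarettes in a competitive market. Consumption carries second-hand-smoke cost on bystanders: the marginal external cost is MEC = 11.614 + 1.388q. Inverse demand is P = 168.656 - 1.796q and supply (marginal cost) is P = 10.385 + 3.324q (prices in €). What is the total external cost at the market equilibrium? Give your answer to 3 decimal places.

Market equilibrium (private): 10.385 + 3.324q = 168.656 - 1.796q → q_m = 30.9123.
Total external cost = ∫₀^{q_m} (11.614 + 1.388q) dq = 11.614×30.9123 + ½×1.388×30.9123² = 1022.1812.

€1022.181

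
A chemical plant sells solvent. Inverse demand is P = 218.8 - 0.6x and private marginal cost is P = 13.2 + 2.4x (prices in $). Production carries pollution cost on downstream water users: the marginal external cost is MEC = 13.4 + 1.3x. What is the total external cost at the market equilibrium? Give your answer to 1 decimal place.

Market equilibrium (private): 13.2 + 2.4x = 218.8 - 0.6x → x_m = 68.5333.
Total external cost = ∫₀^{x_m} (13.4 + 1.3x) dx = 13.4×68.5333 + ½×1.3×68.5333² = 3971.2748.

$3971.3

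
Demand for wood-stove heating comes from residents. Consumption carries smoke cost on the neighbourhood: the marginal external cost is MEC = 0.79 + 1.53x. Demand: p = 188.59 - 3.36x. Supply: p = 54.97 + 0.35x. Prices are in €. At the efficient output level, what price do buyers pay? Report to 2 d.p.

Social marginal benefit = demand − MEC = 187.80 - 4.89x.
Set SMB = MC: 187.80 - 4.89x = 54.97 + 0.35x → x* = 25.3492.
Consumer price on the demand curve at x*: 188.59 − 3.36×25.3492 = 103.4167.

P = €103.42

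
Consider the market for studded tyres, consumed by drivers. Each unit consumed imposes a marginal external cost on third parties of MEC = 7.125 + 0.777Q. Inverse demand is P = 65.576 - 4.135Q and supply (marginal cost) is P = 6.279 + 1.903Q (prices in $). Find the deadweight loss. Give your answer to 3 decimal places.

Market equilibrium (private): 6.279 + 1.903Q = 65.576 - 4.135Q → Q_m = 9.8206.
Social marginal benefit = demand − MEC = 58.451 - 4.912Q.
Set SMB = MC: 58.451 - 4.912Q = 6.279 + 1.903Q → Q* = 7.6555.
Height of the DWL triangle at Q_m is MC(Q_m) − SMB(Q_m) = MEC(Q_m) = 14.7556.
DWL = ½ × 2.1651 × 14.7556 = 15.9737.

DWL = $15.974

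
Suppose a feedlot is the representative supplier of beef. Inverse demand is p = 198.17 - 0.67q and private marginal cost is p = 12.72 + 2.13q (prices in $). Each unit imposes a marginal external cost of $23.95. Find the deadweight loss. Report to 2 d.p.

Market equilibrium (private): 12.72 + 2.13q = 198.17 - 0.67q → q_m = 66.2321.
Social marginal cost = private MC + MEC = 36.67 + 2.13q.
Set SMC = demand: 36.67 + 2.13q = 198.17 - 0.67q → q* = 57.6786.
The welfare-loss triangle has base |q_m − q*| and height MEC(q_m) (the vertical gap between SMC and demand is zero at q* and MEC at q_m).
DWL = ½ × 8.5535 × 23.9500 = 102.4282.

DWL = $102.43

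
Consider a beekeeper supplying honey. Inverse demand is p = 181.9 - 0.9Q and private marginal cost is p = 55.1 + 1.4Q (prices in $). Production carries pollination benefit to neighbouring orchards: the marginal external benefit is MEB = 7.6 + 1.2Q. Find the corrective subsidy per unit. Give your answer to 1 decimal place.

Social marginal cost = private MC − MEB = 47.5 + 0.2Q.
Set SMC = demand: 47.5 + 0.2Q = 181.9 - 0.9Q → Q* = 122.1818.
The Pigouvian subsidy equals MEB at Q*: 7.6 + 1.2×122.1818 = 154.2182.

subsidy = $154.2 per unit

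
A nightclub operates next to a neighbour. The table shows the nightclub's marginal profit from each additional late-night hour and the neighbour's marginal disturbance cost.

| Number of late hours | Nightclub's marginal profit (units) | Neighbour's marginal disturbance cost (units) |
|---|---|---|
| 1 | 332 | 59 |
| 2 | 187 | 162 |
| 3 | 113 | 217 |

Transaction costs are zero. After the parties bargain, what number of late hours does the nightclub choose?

2

Bargaining reaches the level where marginal profit last exceeds marginal disturbance cost.
That holds through level 2 (187 ≥ 162) but not at 3 (113 < 217).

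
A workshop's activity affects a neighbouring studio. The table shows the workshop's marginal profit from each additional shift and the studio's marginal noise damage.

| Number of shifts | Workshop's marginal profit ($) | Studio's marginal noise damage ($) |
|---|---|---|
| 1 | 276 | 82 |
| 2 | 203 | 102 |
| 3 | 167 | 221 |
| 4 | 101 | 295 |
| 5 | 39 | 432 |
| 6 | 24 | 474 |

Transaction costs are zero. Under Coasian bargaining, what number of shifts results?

2

Bargaining reaches the level where marginal profit last exceeds marginal noise damage.
That holds through level 2 (203 ≥ 102) but not at 3 (167 < 221).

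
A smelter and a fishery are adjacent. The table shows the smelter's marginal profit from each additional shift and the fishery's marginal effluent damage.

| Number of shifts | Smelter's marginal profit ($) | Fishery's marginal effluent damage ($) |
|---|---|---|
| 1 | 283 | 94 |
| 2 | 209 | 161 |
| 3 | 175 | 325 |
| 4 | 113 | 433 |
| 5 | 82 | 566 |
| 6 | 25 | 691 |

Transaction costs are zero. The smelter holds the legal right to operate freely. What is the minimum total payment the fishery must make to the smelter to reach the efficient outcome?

Left alone the smelter would choose level 6 (marginal profit stays positive).
Efficient level: k* = 2 (marginal profit ≥ marginal effluent damage through 2).
The fishery must at least cover the smelter's forgone profit from cutting 6→2: 175 + 113 + 82 + 25 = 395.

$395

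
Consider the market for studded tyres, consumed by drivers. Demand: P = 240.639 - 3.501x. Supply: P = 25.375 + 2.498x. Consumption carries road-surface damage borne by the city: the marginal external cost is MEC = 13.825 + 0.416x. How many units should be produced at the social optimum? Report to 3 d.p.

Social marginal benefit = demand − MEC = 226.814 - 3.917x.
Set SMB = MC: 226.814 - 3.917x = 25.375 + 2.498x → x* = 31.4012.

x* = 31.401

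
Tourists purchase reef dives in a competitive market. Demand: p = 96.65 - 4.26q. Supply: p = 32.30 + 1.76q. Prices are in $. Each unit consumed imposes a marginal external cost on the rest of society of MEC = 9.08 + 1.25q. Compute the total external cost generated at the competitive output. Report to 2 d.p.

Market equilibrium (private): 32.30 + 1.76q = 96.65 - 4.26q → q_m = 10.6894.
Total external cost = ∫₀^{q_m} (9.08 + 1.25q) dq = 9.08×10.6894 + ½×1.25×10.6894² = 168.4743.

$168.47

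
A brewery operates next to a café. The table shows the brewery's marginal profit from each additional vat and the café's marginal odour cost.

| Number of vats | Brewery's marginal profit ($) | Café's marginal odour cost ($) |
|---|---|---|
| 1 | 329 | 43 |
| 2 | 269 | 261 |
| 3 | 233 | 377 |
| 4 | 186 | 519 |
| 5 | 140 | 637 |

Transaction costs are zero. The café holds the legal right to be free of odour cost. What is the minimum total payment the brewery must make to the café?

Efficient level: marginal profit ≥ marginal odour cost through level 2, so k* = 2.
With the café holding the right, the brewery must at least compensate total damage at k*: 43 + 261 = 304.

$304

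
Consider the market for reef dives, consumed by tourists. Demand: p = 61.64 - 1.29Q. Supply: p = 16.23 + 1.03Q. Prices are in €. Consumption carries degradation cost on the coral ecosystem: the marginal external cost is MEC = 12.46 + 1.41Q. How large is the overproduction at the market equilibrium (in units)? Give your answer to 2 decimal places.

Market equilibrium (private): 16.23 + 1.03Q = 61.64 - 1.29Q → Q_m = 19.5733.
Social marginal benefit = demand − MEC = 49.18 - 2.70Q.
Set SMB = MC: 49.18 - 2.70Q = 16.23 + 1.03Q → Q* = 8.8338.
Gap = |19.5733 − 8.8338| = 10.7395.

10.74 units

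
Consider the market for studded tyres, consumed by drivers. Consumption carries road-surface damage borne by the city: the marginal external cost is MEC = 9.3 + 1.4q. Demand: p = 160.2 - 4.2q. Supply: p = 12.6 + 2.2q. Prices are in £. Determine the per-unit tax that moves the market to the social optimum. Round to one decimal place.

tax = £34.1 per unit

Social marginal benefit = demand − MEC = 150.9 - 5.6q.
Set SMB = MC: 150.9 - 5.6q = 12.6 + 2.2q → q* = 17.7308.
The Pigouvian tax equals MEC at q*: 9.3 + 1.4×17.7308 = 34.1231.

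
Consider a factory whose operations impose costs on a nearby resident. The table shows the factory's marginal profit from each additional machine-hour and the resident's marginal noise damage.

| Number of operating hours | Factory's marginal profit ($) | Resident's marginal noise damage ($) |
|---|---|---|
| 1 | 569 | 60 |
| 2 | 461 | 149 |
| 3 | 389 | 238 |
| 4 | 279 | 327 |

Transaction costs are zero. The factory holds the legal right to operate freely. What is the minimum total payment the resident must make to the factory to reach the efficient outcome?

$279

Left alone the factory would choose level 4 (marginal profit stays positive).
Efficient level: k* = 3 (marginal profit ≥ marginal noise damage through 3).
The resident must at least cover the factory's forgone profit from cutting 4→3: 279 = 279.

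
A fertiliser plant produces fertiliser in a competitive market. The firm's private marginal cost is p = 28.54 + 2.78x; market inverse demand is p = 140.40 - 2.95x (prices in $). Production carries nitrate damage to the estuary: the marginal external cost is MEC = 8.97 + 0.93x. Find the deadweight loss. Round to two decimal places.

DWL = $55.24

Market equilibrium (private): 28.54 + 2.78x = 140.40 - 2.95x → x_m = 19.5218.
Social marginal cost = private MC + MEC = 37.51 + 3.71x.
Set SMC = demand: 37.51 + 3.71x = 140.40 - 2.95x → x* = 15.4489.
Height of the DWL triangle at x_m is SMC(x_m) − demand(x_m) = MEC(x_m) = 27.1253.
DWL = ½ × 4.0729 × 27.1253 = 55.2393.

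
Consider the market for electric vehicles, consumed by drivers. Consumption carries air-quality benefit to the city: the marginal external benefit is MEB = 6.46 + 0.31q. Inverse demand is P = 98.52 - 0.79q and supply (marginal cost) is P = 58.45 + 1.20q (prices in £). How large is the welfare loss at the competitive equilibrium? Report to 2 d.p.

DWL = £48.02

Market equilibrium (private): 58.45 + 1.20q = 98.52 - 0.79q → q_m = 20.1357.
Social marginal benefit = demand + MEB = 104.98 - 0.48q.
Set SMB = MC: 104.98 - 0.48q = 58.45 + 1.20q → q* = 27.6964.
Height of the DWL triangle at q_m is SMB(q_m) − MC(q_m) = MEB(q_m) = 12.7021.
DWL = ½ × 7.5607 × 12.7021 = 48.0184.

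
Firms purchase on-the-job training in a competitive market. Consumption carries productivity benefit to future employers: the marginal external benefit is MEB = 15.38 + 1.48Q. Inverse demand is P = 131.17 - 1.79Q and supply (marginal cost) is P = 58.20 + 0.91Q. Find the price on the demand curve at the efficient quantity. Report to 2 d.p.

Social marginal benefit = demand + MEB = 146.55 - 0.31Q.
Set SMB = MC: 146.55 - 0.31Q = 58.20 + 0.91Q → Q* = 72.4180.
Consumer price on the demand curve at Q*: 131.17 − 1.79×72.4180 = 1.5418.

P = 1.54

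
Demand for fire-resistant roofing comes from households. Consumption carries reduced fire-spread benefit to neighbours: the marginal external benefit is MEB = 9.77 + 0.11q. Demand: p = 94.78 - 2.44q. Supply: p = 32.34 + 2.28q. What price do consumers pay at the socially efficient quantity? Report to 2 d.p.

P = 56.56

Social marginal benefit = demand + MEB = 104.55 - 2.33q.
Set SMB = MC: 104.55 - 2.33q = 32.34 + 2.28q → q* = 15.6638.
Consumer price on the demand curve at q*: 94.78 − 2.44×15.6638 = 56.5603.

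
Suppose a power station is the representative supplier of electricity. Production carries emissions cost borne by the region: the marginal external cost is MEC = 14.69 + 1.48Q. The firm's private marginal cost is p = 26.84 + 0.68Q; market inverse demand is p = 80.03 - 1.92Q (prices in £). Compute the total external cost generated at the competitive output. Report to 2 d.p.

£610.23

Market equilibrium (private): 26.84 + 0.68Q = 80.03 - 1.92Q → Q_m = 20.4577.
Total external cost = ∫₀^{Q_m} (14.69 + 1.48Q) dQ = 14.69×20.4577 + ½×1.48×20.4577² = 610.2266.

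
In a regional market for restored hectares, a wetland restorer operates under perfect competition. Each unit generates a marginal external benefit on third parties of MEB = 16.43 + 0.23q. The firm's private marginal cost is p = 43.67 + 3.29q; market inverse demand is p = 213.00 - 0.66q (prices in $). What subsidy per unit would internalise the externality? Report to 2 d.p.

subsidy = $27.92 per unit

Social marginal cost = private MC − MEB = 27.24 + 3.06q.
Set SMC = demand: 27.24 + 3.06q = 213.00 - 0.66q → q* = 49.9355.
The Pigouvian subsidy equals MEB at q*: 16.43 + 0.23×49.9355 = 27.9152.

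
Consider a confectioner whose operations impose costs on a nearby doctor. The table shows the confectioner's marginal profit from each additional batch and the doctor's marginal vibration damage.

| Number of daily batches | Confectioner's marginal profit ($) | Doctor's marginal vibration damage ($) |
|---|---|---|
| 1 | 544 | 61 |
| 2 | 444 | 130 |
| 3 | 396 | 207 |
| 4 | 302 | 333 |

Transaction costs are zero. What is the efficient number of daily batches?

Bargaining reaches the level where marginal profit last exceeds marginal vibration damage.
That holds through level 3 (396 ≥ 207) but not at 4 (302 < 333).

3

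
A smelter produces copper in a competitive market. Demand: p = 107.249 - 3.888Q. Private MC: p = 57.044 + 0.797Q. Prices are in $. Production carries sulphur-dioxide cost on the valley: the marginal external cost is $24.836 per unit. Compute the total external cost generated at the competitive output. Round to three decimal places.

Market equilibrium (private): 57.044 + 0.797Q = 107.249 - 3.888Q → Q_m = 10.7161.
Total external cost = MEC × Q_m = 24.836 × 10.7161 = 266.1451.

$266.145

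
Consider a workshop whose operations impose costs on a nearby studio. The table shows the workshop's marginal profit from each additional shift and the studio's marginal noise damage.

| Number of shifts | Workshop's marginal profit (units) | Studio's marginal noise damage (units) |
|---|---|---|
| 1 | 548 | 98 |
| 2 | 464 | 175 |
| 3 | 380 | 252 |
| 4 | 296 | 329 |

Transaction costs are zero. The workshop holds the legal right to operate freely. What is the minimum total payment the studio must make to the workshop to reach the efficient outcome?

Left alone the workshop would choose level 4 (marginal profit stays positive).
Efficient level: k* = 3 (marginal profit ≥ marginal noise damage through 3).
The studio must at least cover the workshop's forgone profit from cutting 4→3: 296 = 296.

296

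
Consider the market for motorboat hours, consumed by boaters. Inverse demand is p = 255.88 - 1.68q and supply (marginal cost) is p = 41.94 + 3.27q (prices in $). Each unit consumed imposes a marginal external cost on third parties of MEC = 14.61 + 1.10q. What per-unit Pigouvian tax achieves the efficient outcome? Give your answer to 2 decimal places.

tax = $50.85 per unit

Social marginal benefit = demand − MEC = 241.27 - 2.78q.
Set SMB = MC: 241.27 - 2.78q = 41.94 + 3.27q → q* = 32.9471.
The Pigouvian tax equals MEC at q*: 14.61 + 1.10×32.9471 = 50.8518.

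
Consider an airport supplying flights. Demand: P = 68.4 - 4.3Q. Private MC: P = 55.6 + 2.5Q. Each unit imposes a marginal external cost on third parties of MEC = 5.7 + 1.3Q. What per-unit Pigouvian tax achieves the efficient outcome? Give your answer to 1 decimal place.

tax = 6.8 per unit

Social marginal cost = private MC + MEC = 61.3 + 3.8Q.
Set SMC = demand: 61.3 + 3.8Q = 68.4 - 4.3Q → Q* = 0.8765.
The Pigouvian tax equals MEC at Q*: 5.7 + 1.3×0.8765 = 6.8395.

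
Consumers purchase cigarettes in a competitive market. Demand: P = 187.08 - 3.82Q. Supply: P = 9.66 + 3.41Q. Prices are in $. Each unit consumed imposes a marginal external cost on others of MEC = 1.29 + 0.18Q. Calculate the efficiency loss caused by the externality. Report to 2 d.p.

DWL = $2.20

Market equilibrium (private): 9.66 + 3.41Q = 187.08 - 3.82Q → Q_m = 24.5394.
Social marginal benefit = demand − MEC = 185.79 - 4.00Q.
Set SMB = MC: 185.79 - 4.00Q = 9.66 + 3.41Q → Q* = 23.7692.
The welfare-loss triangle has base |Q_m − Q*| and height MEC(Q_m) (the vertical gap between SMB and MC is zero at Q* and MEC at Q_m).
DWL = ½ × 0.7702 × 5.7071 = 2.1978.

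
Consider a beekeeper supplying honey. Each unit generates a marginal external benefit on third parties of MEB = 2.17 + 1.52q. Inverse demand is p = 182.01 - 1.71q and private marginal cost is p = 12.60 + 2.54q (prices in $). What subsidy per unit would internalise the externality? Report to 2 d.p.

Social marginal cost = private MC − MEB = 10.43 + 1.02q.
Set SMC = demand: 10.43 + 1.02q = 182.01 - 1.71q → q* = 62.8498.
The Pigouvian subsidy equals MEB at q*: 2.17 + 1.52×62.8498 = 97.7017.

subsidy = $97.70 per unit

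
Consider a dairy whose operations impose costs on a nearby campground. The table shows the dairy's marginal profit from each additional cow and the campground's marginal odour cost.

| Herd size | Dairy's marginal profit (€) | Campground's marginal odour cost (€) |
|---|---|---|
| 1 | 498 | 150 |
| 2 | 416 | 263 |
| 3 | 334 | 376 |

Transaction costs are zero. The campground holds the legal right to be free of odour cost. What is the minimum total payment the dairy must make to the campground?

Efficient level: marginal profit ≥ marginal odour cost through level 2, so k* = 2.
With the campground holding the right, the dairy must at least compensate total damage at k*: 150 + 263 = 413.

€413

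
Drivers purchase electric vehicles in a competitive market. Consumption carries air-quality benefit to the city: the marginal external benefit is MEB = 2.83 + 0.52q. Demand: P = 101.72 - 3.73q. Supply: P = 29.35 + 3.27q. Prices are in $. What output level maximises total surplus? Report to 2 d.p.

q* = 11.60

Social marginal benefit = demand + MEB = 104.55 - 3.21q.
Set SMB = MC: 104.55 - 3.21q = 29.35 + 3.27q → q* = 11.6049.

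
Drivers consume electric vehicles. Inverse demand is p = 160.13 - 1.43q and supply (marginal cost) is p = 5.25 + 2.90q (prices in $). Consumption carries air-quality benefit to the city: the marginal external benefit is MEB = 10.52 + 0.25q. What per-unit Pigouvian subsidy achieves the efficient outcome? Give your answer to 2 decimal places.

subsidy = $20.65 per unit

Social marginal benefit = demand + MEB = 170.65 - 1.18q.
Set SMB = MC: 170.65 - 1.18q = 5.25 + 2.90q → q* = 40.5392.
The Pigouvian subsidy equals MEB at q*: 10.52 + 0.25×40.5392 = 20.6548.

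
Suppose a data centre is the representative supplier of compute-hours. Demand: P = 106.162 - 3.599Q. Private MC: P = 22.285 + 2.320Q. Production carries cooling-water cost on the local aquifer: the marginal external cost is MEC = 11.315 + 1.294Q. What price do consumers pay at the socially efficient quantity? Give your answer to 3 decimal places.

P = 69.956

Social marginal cost = private MC + MEC = 33.600 + 3.614Q.
Set SMC = demand: 33.600 + 3.614Q = 106.162 - 3.599Q → Q* = 10.0599.
Consumer price on the demand curve at Q*: 106.162 − 3.599×10.0599 = 69.9564.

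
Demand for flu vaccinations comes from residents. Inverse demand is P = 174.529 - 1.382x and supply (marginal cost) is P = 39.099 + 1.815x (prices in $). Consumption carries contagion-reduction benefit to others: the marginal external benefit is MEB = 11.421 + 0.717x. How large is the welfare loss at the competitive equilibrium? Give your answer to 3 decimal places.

Market equilibrium (private): 39.099 + 1.815x = 174.529 - 1.382x → x_m = 42.3616.
Social marginal benefit = demand + MEB = 185.950 - 0.665x.
Set SMB = MC: 185.950 - 0.665x = 39.099 + 1.815x → x* = 59.2141.
Height of the DWL triangle at x_m is SMB(x_m) − MC(x_m) = MEB(x_m) = 41.7943.
DWL = ½ × 16.8525 × 41.7943 = 352.1692.

DWL = $352.169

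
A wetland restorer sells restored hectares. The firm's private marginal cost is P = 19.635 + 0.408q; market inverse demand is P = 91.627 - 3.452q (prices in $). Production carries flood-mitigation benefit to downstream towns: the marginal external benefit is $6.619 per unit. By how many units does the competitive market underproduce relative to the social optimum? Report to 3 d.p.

Market equilibrium (private): 19.635 + 0.408q = 91.627 - 3.452q → q_m = 18.6508.
Social marginal cost = private MC − MEB = 13.016 + 0.408q.
Set SMC = demand: 13.016 + 0.408q = 91.627 - 3.452q → q* = 20.3655.
Gap = |18.6508 − 20.3655| = 1.7147.

1.715 units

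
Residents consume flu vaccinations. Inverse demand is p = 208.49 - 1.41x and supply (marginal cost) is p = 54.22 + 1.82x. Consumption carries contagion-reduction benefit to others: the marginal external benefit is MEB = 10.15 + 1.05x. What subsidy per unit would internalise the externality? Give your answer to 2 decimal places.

subsidy = 89.34 per unit

Social marginal benefit = demand + MEB = 218.64 - 0.36x.
Set SMB = MC: 218.64 - 0.36x = 54.22 + 1.82x → x* = 75.4220.
The Pigouvian subsidy equals MEB at x*: 10.15 + 1.05×75.4220 = 89.3431.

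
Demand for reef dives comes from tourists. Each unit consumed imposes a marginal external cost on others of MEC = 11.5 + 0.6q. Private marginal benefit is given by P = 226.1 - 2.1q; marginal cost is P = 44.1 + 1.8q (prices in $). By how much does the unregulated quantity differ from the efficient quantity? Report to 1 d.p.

Market equilibrium (private): 44.1 + 1.8q = 226.1 - 2.1q → q_m = 46.6667.
Social marginal benefit = demand − MEC = 214.6 - 2.7q.
Set SMB = MC: 214.6 - 2.7q = 44.1 + 1.8q → q* = 37.8889.
Gap = |46.6667 − 37.8889| = 8.7778.

8.8 units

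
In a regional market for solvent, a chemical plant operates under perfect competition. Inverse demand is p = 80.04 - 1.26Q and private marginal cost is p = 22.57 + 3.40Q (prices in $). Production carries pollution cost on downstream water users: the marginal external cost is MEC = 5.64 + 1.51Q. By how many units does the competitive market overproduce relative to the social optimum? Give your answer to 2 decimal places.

3.93 units

Market equilibrium (private): 22.57 + 3.40Q = 80.04 - 1.26Q → Q_m = 12.3326.
Social marginal cost = private MC + MEC = 28.21 + 4.91Q.
Set SMC = demand: 28.21 + 4.91Q = 80.04 - 1.26Q → Q* = 8.4003.
Gap = |12.3326 − 8.4003| = 3.9323.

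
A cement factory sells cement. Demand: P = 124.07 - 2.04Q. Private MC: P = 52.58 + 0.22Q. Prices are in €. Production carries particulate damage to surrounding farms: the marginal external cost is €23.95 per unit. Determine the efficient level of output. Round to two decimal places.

Q* = 21.04

Social marginal cost = private MC + MEC = 76.53 + 0.22Q.
Set SMC = demand: 76.53 + 0.22Q = 124.07 - 2.04Q → Q* = 21.0354.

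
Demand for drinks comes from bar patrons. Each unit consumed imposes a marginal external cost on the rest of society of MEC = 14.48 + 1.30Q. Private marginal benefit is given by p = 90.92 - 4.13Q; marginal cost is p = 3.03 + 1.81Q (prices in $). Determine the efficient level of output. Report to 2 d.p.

Social marginal benefit = demand − MEC = 76.44 - 5.43Q.
Set SMB = MC: 76.44 - 5.43Q = 3.03 + 1.81Q → Q* = 10.1395.

Q* = 10.14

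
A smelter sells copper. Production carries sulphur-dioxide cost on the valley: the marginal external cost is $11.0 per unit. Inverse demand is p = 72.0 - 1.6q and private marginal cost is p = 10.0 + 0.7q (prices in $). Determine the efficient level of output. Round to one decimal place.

Social marginal cost = private MC + MEC = 21.0 + 0.7q.
Set SMC = demand: 21.0 + 0.7q = 72.0 - 1.6q → q* = 22.1739.

q* = 22.2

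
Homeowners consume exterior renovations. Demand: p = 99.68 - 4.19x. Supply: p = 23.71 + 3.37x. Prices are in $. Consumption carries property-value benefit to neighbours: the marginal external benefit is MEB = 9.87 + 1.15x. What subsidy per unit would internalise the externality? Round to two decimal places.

subsidy = $25.27 per unit

Social marginal benefit = demand + MEB = 109.55 - 3.04x.
Set SMB = MC: 109.55 - 3.04x = 23.71 + 3.37x → x* = 13.3916.
The Pigouvian subsidy equals MEB at x*: 9.87 + 1.15×13.3916 = 25.2703.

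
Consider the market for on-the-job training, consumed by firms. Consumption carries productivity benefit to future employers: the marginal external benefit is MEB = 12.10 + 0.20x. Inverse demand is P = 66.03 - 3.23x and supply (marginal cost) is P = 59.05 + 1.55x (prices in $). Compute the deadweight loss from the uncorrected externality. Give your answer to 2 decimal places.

Market equilibrium (private): 59.05 + 1.55x = 66.03 - 3.23x → x_m = 1.4603.
Social marginal benefit = demand + MEB = 78.13 - 3.03x.
Set SMB = MC: 78.13 - 3.03x = 59.05 + 1.55x → x* = 4.1659.
Between x* and x_m the wedge SMB − MC runs linearly from 0 to MEB(x_m), so the loss is a triangle.
DWL = ½ × 2.7056 × 12.3921 = 16.7640.

DWL = $16.76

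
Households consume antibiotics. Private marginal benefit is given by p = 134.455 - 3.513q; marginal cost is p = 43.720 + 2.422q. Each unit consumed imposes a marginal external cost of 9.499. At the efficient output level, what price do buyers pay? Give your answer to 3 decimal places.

Social marginal benefit = demand − MEC = 124.956 - 3.513q.
Set SMB = MC: 124.956 - 3.513q = 43.720 + 2.422q → q* = 13.6876.
Consumer price on the demand curve at q*: 134.455 − 3.513×13.6876 = 86.3705.

P = 86.370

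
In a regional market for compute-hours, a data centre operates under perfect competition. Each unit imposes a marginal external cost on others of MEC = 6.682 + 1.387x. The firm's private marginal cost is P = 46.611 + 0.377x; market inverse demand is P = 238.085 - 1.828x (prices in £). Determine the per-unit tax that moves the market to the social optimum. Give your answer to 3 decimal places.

Social marginal cost = private MC + MEC = 53.293 + 1.764x.
Set SMC = demand: 53.293 + 1.764x = 238.085 - 1.828x → x* = 51.4454.
The Pigouvian tax equals MEC at x*: 6.682 + 1.387×51.4454 = 78.0368.

tax = £78.037 per unit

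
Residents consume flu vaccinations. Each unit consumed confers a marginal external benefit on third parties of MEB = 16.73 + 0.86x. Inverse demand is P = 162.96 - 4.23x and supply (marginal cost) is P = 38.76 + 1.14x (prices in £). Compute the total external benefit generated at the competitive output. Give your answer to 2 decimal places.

Market equilibrium (private): 38.76 + 1.14x = 162.96 - 4.23x → x_m = 23.1285.
Total external benefit = ∫₀^{x_m} (16.73 + 0.86x) dx = 16.73×23.1285 + ½×0.86×23.1285² = 616.9586.

£616.96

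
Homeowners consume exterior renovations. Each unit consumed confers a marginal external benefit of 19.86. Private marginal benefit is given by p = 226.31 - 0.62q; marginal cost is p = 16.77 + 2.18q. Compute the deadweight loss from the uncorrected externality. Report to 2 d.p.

DWL = 70.43

Market equilibrium (private): 16.77 + 2.18q = 226.31 - 0.62q → q_m = 74.8357.
Social marginal benefit = demand + MEB = 246.17 - 0.62q.
Set SMB = MC: 246.17 - 0.62q = 16.77 + 2.18q → q* = 81.9286.
Between q* and q_m the wedge SMB − MC runs linearly from 0 to MEB(q_m), so the loss is a triangle.
DWL = ½ × 7.0929 × 19.8600 = 70.4325.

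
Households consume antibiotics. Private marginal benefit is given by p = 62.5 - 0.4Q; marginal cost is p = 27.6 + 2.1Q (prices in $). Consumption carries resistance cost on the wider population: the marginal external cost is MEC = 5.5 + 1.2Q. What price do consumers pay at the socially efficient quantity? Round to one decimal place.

Social marginal benefit = demand − MEC = 57.0 - 1.6Q.
Set SMB = MC: 57.0 - 1.6Q = 27.6 + 2.1Q → Q* = 7.9459.
Consumer price on the demand curve at Q*: 62.5 − 0.4×7.9459 = 59.3216.

P = $59.3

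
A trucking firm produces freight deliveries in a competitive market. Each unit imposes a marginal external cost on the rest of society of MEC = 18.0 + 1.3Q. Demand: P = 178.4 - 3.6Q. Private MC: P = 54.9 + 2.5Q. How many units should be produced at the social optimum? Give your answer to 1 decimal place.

Social marginal cost = private MC + MEC = 72.9 + 3.8Q.
Set SMC = demand: 72.9 + 3.8Q = 178.4 - 3.6Q → Q* = 14.2568.

Q* = 14.3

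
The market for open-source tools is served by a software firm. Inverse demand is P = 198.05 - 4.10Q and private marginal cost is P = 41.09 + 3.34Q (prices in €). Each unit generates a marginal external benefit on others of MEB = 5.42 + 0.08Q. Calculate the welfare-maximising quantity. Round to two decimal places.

Social marginal cost = private MC − MEB = 35.67 + 3.26Q.
Set SMC = demand: 35.67 + 3.26Q = 198.05 - 4.10Q → Q* = 22.0625.

Q* = 22.06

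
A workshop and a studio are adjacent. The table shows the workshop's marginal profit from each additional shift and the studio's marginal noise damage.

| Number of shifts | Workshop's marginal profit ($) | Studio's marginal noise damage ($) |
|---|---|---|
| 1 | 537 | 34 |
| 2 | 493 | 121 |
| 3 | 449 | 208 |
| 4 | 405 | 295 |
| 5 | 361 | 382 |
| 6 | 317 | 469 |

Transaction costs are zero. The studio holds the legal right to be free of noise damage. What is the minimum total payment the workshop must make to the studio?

$658

Efficient level: marginal profit ≥ marginal noise damage through level 4, so k* = 4.
With the studio holding the right, the workshop must at least compensate total damage at k*: 34 + 121 + 208 + 295 = 658.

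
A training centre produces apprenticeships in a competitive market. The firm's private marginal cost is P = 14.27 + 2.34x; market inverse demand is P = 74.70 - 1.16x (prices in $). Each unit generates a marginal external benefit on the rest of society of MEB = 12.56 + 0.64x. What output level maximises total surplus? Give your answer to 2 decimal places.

x* = 25.52

Social marginal cost = private MC − MEB = 1.71 + 1.70x.
Set SMC = demand: 1.71 + 1.70x = 74.70 - 1.16x → x* = 25.5210.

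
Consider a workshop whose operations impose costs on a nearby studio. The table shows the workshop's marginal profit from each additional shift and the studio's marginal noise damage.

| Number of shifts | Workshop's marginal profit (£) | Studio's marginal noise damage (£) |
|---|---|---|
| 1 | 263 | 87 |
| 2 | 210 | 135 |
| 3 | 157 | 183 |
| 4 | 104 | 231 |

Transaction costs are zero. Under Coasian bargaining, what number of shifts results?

Bargaining reaches the level where marginal profit last exceeds marginal noise damage.
That holds through level 2 (210 ≥ 135) but not at 3 (157 < 183).

2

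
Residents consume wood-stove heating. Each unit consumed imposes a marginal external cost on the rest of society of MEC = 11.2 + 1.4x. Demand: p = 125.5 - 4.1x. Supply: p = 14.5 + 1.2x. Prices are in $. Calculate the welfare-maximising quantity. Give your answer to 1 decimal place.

Social marginal benefit = demand − MEC = 114.3 - 5.5x.
Set SMB = MC: 114.3 - 5.5x = 14.5 + 1.2x → x* = 14.8955.

x* = 14.9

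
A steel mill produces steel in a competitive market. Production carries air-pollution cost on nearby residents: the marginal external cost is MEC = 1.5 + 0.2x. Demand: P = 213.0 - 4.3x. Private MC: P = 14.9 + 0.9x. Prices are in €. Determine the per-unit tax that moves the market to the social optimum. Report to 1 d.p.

Social marginal cost = private MC + MEC = 16.4 + 1.1x.
Set SMC = demand: 16.4 + 1.1x = 213.0 - 4.3x → x* = 36.4074.
The Pigouvian tax equals MEC at x*: 1.5 + 0.2×36.4074 = 8.7815.

tax = €8.8 per unit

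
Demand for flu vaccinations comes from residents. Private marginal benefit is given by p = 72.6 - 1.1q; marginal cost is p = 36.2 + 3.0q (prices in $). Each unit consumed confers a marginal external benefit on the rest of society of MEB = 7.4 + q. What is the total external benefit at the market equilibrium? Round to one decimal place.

Market equilibrium (private): 36.2 + 3.0q = 72.6 - 1.1q → q_m = 8.8780.
Total external benefit = ∫₀^{q_m} (7.4 + 1.0q) dq = 7.4×8.8780 + ½×1.0×8.8780² = 105.1066.

$105.1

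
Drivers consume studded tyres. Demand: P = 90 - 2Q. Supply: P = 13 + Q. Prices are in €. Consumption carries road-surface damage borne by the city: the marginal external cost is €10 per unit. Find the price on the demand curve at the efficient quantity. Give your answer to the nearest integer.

Social marginal benefit = demand − MEC = 80 - 2Q.
Set SMB = MC: 80 - 2Q = 13 + Q → Q* = 22.3333.
Consumer price on the demand curve at Q*: 90 − 2×22.3333 = 45.3334.

P = €45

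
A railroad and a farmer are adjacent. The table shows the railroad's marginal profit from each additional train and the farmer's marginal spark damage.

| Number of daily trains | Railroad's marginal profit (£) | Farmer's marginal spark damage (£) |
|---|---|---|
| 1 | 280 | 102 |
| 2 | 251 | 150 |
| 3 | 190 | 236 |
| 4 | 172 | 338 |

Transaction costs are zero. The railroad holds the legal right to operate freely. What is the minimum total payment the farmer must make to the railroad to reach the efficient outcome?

Left alone the railroad would choose level 4 (marginal profit stays positive).
Efficient level: k* = 2 (marginal profit ≥ marginal spark damage through 2).
The farmer must at least cover the railroad's forgone profit from cutting 4→2: 190 + 172 = 362.

£362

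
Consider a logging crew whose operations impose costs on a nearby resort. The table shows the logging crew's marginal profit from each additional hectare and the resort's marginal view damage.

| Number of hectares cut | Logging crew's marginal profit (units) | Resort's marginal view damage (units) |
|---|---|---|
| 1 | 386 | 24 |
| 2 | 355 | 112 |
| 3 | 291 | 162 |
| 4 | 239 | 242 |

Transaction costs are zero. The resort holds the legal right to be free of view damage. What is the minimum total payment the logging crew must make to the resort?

Efficient level: marginal profit ≥ marginal view damage through level 3, so k* = 3.
With the resort holding the right, the logging crew must at least compensate total damage at k*: 24 + 112 + 162 = 298.

298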